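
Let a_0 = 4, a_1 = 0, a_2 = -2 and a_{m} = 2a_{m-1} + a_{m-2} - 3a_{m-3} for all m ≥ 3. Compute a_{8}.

The ordinary generating function has denominator 1 - 2t - t^2 + 3t^3.
Iterating the recurrence: a_0,…,a_{8} = 4, 0, -2, -16, -34, -78, -142, -260, -428.

-428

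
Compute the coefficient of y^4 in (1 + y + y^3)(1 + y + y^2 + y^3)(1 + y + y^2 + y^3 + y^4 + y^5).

10

(1 + y + y^3) has coefficients 1,1,0,1 for degrees 0…3.
(1 + y + y^2 + y^3) has coefficients 1,1,1,1,0 for degrees 0…4.
Finally multiplying by (1 + y + y^2 + y^3 + y^4 + y^5), the product of all factors after the first has coefficients 1,2,3,4,4 for degrees 0…4.
[y^4] = 1·4 + 1·4 + 1·2 = 10.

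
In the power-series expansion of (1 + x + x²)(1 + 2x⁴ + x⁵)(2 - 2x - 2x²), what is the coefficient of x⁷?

-10

(1 + x + x²) has coefficients 1,1,1 for degrees 0…2.
(1 + 2x⁴ + x⁵) has coefficients 1,0,0,0,2,1,0,0 for degrees 0…7.
Finally multiplying by (2 - 2x - 2x²), the product of all factors after the first has coefficients 2,-2,-2,0,4,-2,-6,-2 for degrees 0…7.
[x⁷] = 1·(-2) + 1·(-6) + 1·(-2) = -10.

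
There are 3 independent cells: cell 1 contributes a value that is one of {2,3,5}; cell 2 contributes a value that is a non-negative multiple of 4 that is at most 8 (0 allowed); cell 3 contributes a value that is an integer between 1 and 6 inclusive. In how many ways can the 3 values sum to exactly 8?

The generating function for the choices is (x^2 + x^3 + x^5)·(1 + x^4 + x^8)·(x + x^2 + x^3 + x^4 + x^5 + x^6); the count is [x^8].
(x^2 + x^3 + x^5) has coefficients 0,0,1,1,0,1 for degrees 0…5.
(1 + x^4 + x^8) has coefficients 1,0,0,0,1,0,0,0,1 for degrees 0…8.
Finally multiplying by (x + x^2 + x^3 + x^4 + x^5 + x^6), the product of all factors after the first has coefficients 0,1,1,1,1,2,2,1,1 for degrees 0…8.
[x^8] = 1·2 + 1·2 + 1·1 = 5.

5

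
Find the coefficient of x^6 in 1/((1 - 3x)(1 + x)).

547

Partial fractions give a closed form: a_n = (3/4)·3^n + (1/4)·(-1)^n.
At n = 6: a_6 = 547.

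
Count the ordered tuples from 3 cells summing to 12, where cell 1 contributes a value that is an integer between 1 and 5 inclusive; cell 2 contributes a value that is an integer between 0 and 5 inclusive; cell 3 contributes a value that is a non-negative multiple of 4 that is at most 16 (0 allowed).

The generating function for the choices is (y + y^2 + y^3 + y^4 + y^5)·(1 + y + y^2 + y^3 + y^4 + y^5)·(1 + y^4 + y^8 + y^12 + y^16); the count is [y^12].
(y + y^2 + y^3 + y^4 + y^5) has coefficients 0,1,1,1,1,1 for degrees 0…5.
(1 + y + y^2 + y^3 + y^4 + y^5) has coefficients 1,1,1,1,1,1,0,0,0,0,0,0,0 for degrees 0…12.
Finally multiplying by (1 + y^4 + y^8 + y^12 + y^16), the product of all factors after the first has coefficients 1,1,1,1,2,2,1,1,2,2,1,1,2 for degrees 0…12.
[y^12] = 1·1 + 1·1 + 1·2 + 1·2 + 1·1 = 7.

7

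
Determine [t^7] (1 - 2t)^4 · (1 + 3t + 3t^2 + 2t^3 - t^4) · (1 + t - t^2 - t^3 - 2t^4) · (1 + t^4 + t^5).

(1 - 2t)^4 has coefficients 1,-8,24,-32,16 for degrees 0…4.
(1 + 3t + 3t^2 + 2t^3 - t^4) has coefficients 1,3,3,2,-1,0,0,0 for degrees 0…7.
Multiplying by (1 + t - t^2 - t^3 - 2t^4) gives running coefficients 1,4,5,1,-7,-12,-7,-3 for degrees 0…7.
Finally multiplying by (1 + t^4 + t^5), the product of all factors after the first has coefficients 1,4,5,1,-6,-7,2,3 for degrees 0…7.
[t^7] = 1·3 − 8·2 + 24·(-7) − 32·(-6) + 16·1 = 27.

27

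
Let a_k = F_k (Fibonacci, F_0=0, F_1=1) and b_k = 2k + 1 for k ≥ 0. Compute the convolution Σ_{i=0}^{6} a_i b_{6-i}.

Write out a_i and b_{6-i} for i = 0,…,6 and sum the products.
Σ = 0·13 + 1·11 + 1·9 + 2·7 + 3·5 + 5·3 + 8·1 = 72.

72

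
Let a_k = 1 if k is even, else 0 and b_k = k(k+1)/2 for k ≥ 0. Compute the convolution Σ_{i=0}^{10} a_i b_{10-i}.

125

The convolution is the x^10 coefficient of A(x)B(x).
Σ = 1·55 + 0·45 + 1·36 + 0·28 + 1·21 + 0·15 + 1·10 + 0·6 + 1·3 + 0·1 + 1·0 = 125.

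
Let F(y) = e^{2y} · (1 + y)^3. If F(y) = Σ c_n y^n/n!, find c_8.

The EGF product rule gives c_8 = Σ_{k_1+k_2=8} C(8; k_1,k_2) · ∏ g_i(k_i), where e^{2y} gives (2)^k; (1+y)^3 gives the falling factorial (3)_k.
g_1(k) for k = 0…8: 1, 2, 4, 8, 16, 32, 64, 128, 256.
g_2(k) for k = 0…8: 1, 3, 6, 6, 0, 0, 0, 0, 0.
c_8 = Σ_k C(8,k)·g_1(k)·g_2(8−k) = 56·32·6 + 28·64·6 + 8·128·3 + 1·256·1 = 10752 + 10752 + 3072 + 256 = 24832.

24832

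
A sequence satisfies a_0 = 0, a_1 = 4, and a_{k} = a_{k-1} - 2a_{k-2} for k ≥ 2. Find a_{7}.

28

The ordinary generating function has denominator 1 - z + 2z^2.
Iterating the recurrence: a_0,…,a_{7} = 0, 4, 4, -4, -12, -4, 20, 28.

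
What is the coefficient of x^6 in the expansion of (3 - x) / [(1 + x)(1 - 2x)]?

108

The denominator gives the recurrence a_n = a_(n−1) + 2a_(n−2) for n ≥ 2; the numerator fixes a_0 = 3, a_1 = 2.
Iterating: 3, 2, 8, 12, 28, 52, 108, so a_6 = 108.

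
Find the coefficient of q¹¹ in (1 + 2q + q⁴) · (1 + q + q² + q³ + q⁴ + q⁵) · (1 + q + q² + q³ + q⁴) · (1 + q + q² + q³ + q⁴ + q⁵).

(1 + 2q + q⁴) has coefficients 1,2,0,0,1 for degrees 0…4.
(1 + q + q² + q³ + q⁴ + q⁵) has coefficients 1,1,1,1,1,1,0,0,0,0,0,0 for degrees 0…11.
Multiplying by (1 + q + q² + q³ + q⁴) gives running coefficients 1,2,3,4,5,5,4,3,2,1,0,0 for degrees 0…11.
Finally multiplying by (1 + q + q² + q³ + q⁴ + q⁵), the product of all factors after the first has coefficients 1,3,6,10,15,20,23,24,23,20,15,10 for degrees 0…11.
[q¹¹] = 1·10 + 2·15 + 1·24 = 64.

64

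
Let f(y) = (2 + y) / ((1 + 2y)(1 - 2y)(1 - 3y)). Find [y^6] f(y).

2921

Partial fractions give a closed form: a_n = (3/10)·(-2)^n + (-5/2)·2^n + (21/5)·3^n.
At n = 6: a_6 = 2921.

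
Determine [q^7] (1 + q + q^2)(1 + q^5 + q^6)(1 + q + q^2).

5

(1 + q + q^2) has coefficients 1,1,1 for degrees 0…2.
(1 + q^5 + q^6) has coefficients 1,0,0,0,0,1,1,0 for degrees 0…7.
Finally multiplying by (1 + q + q^2), the product of all factors after the first has coefficients 1,1,1,0,0,1,2,2 for degrees 0…7.
[q^7] = 1·2 + 1·2 + 1·1 = 5.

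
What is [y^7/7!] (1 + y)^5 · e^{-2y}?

-1248

The EGF product rule gives c_7 = Σ_{k_1+k_2=7} C(7; k_1,k_2) · ∏ g_i(k_i), where (1+y)^5 gives the falling factorial (5)_k; e^{-2y} gives (-2)^k.
g_1(k) for k = 0…7: 1, 5, 20, 60, 120, 120, 0, 0.
g_2(k) for k = 0…7: 1, -2, 4, -8, 16, -32, 64, -128.
c_7 = Σ_k C(7,k)·g_1(k)·g_2(7−k) = 1·1·(-128) + 7·5·64 + 21·20·(-32) + 35·60·16 + 35·120·(-8) + 21·120·4 = −128 + 2240 − 13440 + 33600 − 33600 + 10080 = -1248.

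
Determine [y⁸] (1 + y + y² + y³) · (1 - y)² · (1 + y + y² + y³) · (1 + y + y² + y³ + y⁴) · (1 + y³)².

-4

(1 + y + y² + y³) has coefficients 1,1,1,1 for degrees 0…3.
(1 - y)² has coefficients 1,-2,1,0,0,0,0,0,0 for degrees 0…8.
Multiplying by (1 + y + y² + y³) gives running coefficients 1,-1,0,0,-1,1,0,0,0 for degrees 0…8.
Multiplying by (1 + y + y² + y³ + y⁴) gives running coefficients 1,0,0,0,-1,-1,0,0,0 for degrees 0…8.
Finally multiplying by (1 + y³)², the product of all factors after the first has coefficients 1,0,0,2,-1,-1,1,-2,-2 for degrees 0…8.
[y⁸] = 1·(-2) + 1·(-2) + 1·1 + 1·(-1) = -4.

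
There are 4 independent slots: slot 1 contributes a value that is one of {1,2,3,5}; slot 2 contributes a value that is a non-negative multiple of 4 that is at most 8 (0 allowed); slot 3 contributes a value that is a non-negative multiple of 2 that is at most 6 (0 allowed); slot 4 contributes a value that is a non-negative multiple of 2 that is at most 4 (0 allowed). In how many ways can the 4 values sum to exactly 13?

17

The generating function for the choices is (y + y^2 + y^3 + y^5)·(1 + y^4 + y^8)·(1 + y^2 + y^4 + y^6)·(1 + y^2 + y^4); the count is [y^13].
(y + y^2 + y^3 + y^5) has coefficients 0,1,1,1,0,1 for degrees 0…5.
(1 + y^4 + y^8) has coefficients 1,0,0,0,1,0,0,0,1,0,0,0,0,0 for degrees 0…13.
Multiplying by (1 + y^2 + y^4 + y^6) gives running coefficients 1,0,1,0,2,0,2,0,2,0,2,0,1,0 for degrees 0…13.
Finally multiplying by (1 + y^2 + y^4), the product of all factors after the first has coefficients 1,0,2,0,4,0,5,0,6,0,6,0,5,0 for degrees 0…13.
[y^13] = 1·5 + 1·0 + 1·6 + 1·6 = 17.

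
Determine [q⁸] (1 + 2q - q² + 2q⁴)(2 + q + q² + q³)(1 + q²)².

9

(1 + 2q - q² + 2q⁴) has coefficients 1,2,-1,0,2 for degrees 0…4.
(2 + q + q² + q³) has coefficients 2,1,1,1,0,0,0,0,0 for degrees 0…8.
Finally multiplying by (1 + q²)², the product of all factors after the first has coefficients 2,1,5,3,4,3,1,1,0 for degrees 0…8.
[q⁸] = 1·0 + 2·1 − 1·1 + 2·4 = 9.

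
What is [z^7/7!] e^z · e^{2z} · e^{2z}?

The EGF product rule gives c_7 = Σ_{k_1+k_2+k_3=7} C(7; k_1,k_2,k_3) · ∏ g_i(k_i), where e^z gives (1)^k; e^{2z} gives (2)^k; e^{2z} gives (2)^k.
g_1(k) for k = 0…7: 1, 1, 1, 1, 1, 1, 1, 1.
g_2(k) for k = 0…7: 1, 2, 4, 8, 16, 32, 64, 128.
g_3(k) for k = 0…7: 1, 2, 4, 8, 16, 32, 64, 128.
First combine the last two factors: h(k) = Σ_j C(k,j)·g_2(j)·g_3(k−j) for k = 0…7: 1, 4, 16, 64, 256, 1024, 4096, 16384.
c_7 = Σ_k C(7,k)·g_1(k)·h(7−k) = 1·1·16384 + 7·1·4096 + 21·1·1024 + 35·1·256 + 35·1·64 + 21·1·16 + 7·1·4 + 1·1·1 = 16384 + 28672 + 21504 + 8960 + 2240 + 336 + 28 + 1 = 78125.

78125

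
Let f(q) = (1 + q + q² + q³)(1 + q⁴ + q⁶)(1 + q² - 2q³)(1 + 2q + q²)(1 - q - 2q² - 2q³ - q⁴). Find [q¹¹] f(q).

(1 + q + q² + q³) has coefficients 1,1,1,1 for degrees 0…3.
(1 + q⁴ + q⁶) has coefficients 1,0,0,0,1,0,1,0,0,0,0,0 for degrees 0…11.
Multiplying by (1 + q² - 2q³) gives running coefficients 1,0,1,-2,1,0,2,-2,1,-2,0,0 for degrees 0…11.
Multiplying by (1 + 2q + q²) gives running coefficients 1,2,2,0,-2,0,3,2,-1,-2,-3,-2 for degrees 0…11.
Finally multiplying by (1 - q - 2q² - 2q³ - q⁴), the product of all factors after the first has coefficients 1,1,-2,-8,-11,-4,5,3,-7,-11,-6,5 for degrees 0…11.
[q¹¹] = 1·5 + 1·(-6) + 1·(-11) + 1·(-7) = -19.

-19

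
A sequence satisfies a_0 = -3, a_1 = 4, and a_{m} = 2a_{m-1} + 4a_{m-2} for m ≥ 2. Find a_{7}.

The ordinary generating function has denominator 1 - 2t - 4t^2.
Iterating the recurrence: a_0,…,a_{7} = -3, 4, -4, 8, 0, 32, 64, 256.

256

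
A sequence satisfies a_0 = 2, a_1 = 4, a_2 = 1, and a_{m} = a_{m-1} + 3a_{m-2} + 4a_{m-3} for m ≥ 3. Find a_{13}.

296216

The ordinary generating function has denominator 1 - x - 3x^2 - 4x^3.
Iterating the recurrence: a_0,…,a_{13} = 2, 4, 1, 21, 40, 107, 311, 792, 2153, 5773, 15400, 41331, 110623, 296216.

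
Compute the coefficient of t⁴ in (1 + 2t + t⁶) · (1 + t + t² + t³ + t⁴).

(1 + 2t + t⁶) has coefficients 1,2,0,0,0 for degrees 0…4.
(1 + t + t² + t³ + t⁴) has coefficients 1,1,1,1,1 for degrees 0…4.
[t⁴] = 1·1 + 2·1 = 3.

3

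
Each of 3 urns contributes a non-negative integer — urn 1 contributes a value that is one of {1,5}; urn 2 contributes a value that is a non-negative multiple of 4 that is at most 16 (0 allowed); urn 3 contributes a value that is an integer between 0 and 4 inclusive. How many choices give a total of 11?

2

The generating function for the choices is (y + y⁵)·(1 + y⁴ + y⁸ + y¹² + y¹⁶)·(1 + y + y² + y³ + y⁴); the count is [y¹¹].
(y + y⁵) has coefficients 0,1,0,0,0,1 for degrees 0…5.
(1 + y⁴ + y⁸ + y¹² + y¹⁶) has coefficients 1,0,0,0,1,0,0,0,1,0,0,0 for degrees 0…11.
Finally multiplying by (1 + y + y² + y³ + y⁴), the product of all factors after the first has coefficients 1,1,1,1,2,1,1,1,2,1,1,1 for degrees 0…11.
[y¹¹] = 1·1 + 1·1 = 2.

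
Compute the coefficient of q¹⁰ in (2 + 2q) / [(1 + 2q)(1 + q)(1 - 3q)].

The denominator gives the recurrence a_n = 7a_(n−2) + 6a_(n−3) for n ≥ 3; the numerator fixes a_0 = 2, a_1 = 2, a_2 = 14.
Iterating: 2, 2, 14, 26, 110, 266, 926, 2522, 8078, 23210, 71678, so a_10 = 71678.

71678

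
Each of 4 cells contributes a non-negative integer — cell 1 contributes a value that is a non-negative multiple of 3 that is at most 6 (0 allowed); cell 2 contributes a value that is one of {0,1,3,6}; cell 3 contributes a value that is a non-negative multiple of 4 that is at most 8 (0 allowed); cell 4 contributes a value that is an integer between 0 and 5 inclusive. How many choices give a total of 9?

The generating function for the choices is (1 + y³ + y⁶)·(1 + y + y³ + y⁶)·(1 + y⁴ + y⁸)·(1 + y + y² + y³ + y⁴ + y⁵); the count is [y⁹].
(1 + y³ + y⁶) has coefficients 1,0,0,1,0,0,1 for degrees 0…6.
(1 + y + y³ + y⁶) has coefficients 1,1,0,1,0,0,1,0,0,0 for degrees 0…9.
Multiplying by (1 + y⁴ + y⁸) gives running coefficients 1,1,0,1,1,1,1,1,1,1 for degrees 0…9.
Finally multiplying by (1 + y + y² + y³ + y⁴ + y⁵), the product of all factors after the first has coefficients 1,2,2,3,4,5,5,5,6,6 for degrees 0…9.
[y⁹] = 1·6 + 1·5 + 1·3 = 14.

14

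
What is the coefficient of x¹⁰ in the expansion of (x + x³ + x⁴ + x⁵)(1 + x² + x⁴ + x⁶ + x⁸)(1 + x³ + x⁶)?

5

(x + x³ + x⁴ + x⁵) has coefficients 0,1,0,1,1,1 for degrees 0…5.
(1 + x² + x⁴ + x⁶ + x⁸) has coefficients 1,0,1,0,1,0,1,0,1,0,0 for degrees 0…10.
Finally multiplying by (1 + x³ + x⁶), the product of all factors after the first has coefficients 1,0,1,1,1,1,2,1,2,1,1 for degrees 0…10.
[x¹⁰] = 1·1 + 1·1 + 1·2 + 1·1 = 5.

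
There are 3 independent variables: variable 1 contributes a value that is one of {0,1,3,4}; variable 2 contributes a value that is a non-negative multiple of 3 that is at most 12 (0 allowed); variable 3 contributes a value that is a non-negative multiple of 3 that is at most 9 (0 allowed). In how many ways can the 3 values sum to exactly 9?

7

The generating function for the choices is (1 + z + z^3 + z^4)·(1 + z^3 + z^6 + z^9 + z^12)·(1 + z^3 + z^6 + z^9); the count is [z^9].
(1 + z + z^3 + z^4) has coefficients 1,1,0,1,1 for degrees 0…4.
(1 + z^3 + z^6 + z^9 + z^12) has coefficients 1,0,0,1,0,0,1,0,0,1 for degrees 0…9.
Finally multiplying by (1 + z^3 + z^6 + z^9), the product of all factors after the first has coefficients 1,0,0,2,0,0,3,0,0,4 for degrees 0…9.
[z^9] = 1·4 + 1·0 + 1·3 + 1·0 = 7.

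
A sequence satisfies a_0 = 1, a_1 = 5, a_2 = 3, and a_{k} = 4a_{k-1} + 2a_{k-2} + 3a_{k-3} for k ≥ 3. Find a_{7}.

The ordinary generating function has denominator 1 - 4t - 2t^2 - 3t^3.
Iterating the recurrence: a_0,…,a_{7} = 1, 5, 3, 25, 121, 543, 2489, 11405.

11405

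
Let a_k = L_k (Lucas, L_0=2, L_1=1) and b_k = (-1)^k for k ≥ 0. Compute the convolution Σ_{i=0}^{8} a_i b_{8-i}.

Write out a_i and b_{8-i} for i = 0,…,8 and sum the products.
Σ = 2·1 + 1·(-1) + 3·1 + 4·(-1) + 7·1 + 11·(-1) + 18·1 + 29·(-1) + 47·1 = 32.

32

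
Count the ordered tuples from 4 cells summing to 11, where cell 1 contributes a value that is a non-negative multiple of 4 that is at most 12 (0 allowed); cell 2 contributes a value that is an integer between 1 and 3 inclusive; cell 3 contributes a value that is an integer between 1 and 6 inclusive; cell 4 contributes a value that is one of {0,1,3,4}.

The generating function for the choices is (1 + y^4 + y^8 + y^12)·(y + y^2 + y^3)·(y + y^2 + y^3 + y^4 + y^5 + y^6)·(1 + y + y^3 + y^4); the count is [y^11].
(1 + y^4 + y^8 + y^12) has coefficients 1,0,0,0,1,0,0,0,1,0,0,0 for degrees 0…11.
(y + y^2 + y^3) has coefficients 0,1,1,1,0,0,0,0,0,0,0,0 for degrees 0…11.
Multiplying by (y + y^2 + y^3 + y^4 + y^5 + y^6) gives running coefficients 0,0,1,2,3,3,3,3,2,1,0,0 for degrees 0…11.
Finally multiplying by (1 + y + y^3 + y^4), the product of all factors after the first has coefficients 0,0,1,3,5,7,9,11,11,9,7,5 for degrees 0…11.
[y^11] = 1·5 + 1·11 + 1·3 = 19.

19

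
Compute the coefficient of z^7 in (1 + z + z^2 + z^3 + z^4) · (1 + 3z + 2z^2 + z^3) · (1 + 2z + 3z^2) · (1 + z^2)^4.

(1 + z + z^2 + z^3 + z^4) has coefficients 1,1,1,1,1 for degrees 0…4.
(1 + 3z + 2z^2 + z^3) has coefficients 1,3,2,1,0,0,0,0 for degrees 0…7.
Multiplying by (1 + 2z + 3z^2) gives running coefficients 1,5,11,14,8,3,0,0 for degrees 0…7.
Finally multiplying by (1 + z^2)^4, the product of all factors after the first has coefficients 1,5,15,34,58,89,102,116 for degrees 0…7.
[z^7] = 1·116 + 1·102 + 1·89 + 1·58 + 1·34 = 399.

399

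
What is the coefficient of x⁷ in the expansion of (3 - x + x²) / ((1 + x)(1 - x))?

-1

The denominator gives the recurrence a_n = a_(n−2) for n ≥ 3; the numerator fixes a_0 = 3, a_1 = -1, a_2 = 4.
Iterating: 3, -1, 4, -1, 4, -1, 4, -1, so a_7 = -1.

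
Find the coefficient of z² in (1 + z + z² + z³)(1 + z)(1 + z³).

(1 + z + z² + z³) has coefficients 1,1,1 for degrees 0…2.
(1 + z) has coefficients 1,1,0 for degrees 0…2.
Finally multiplying by (1 + z³), the product of all factors after the first has coefficients 1,1,0 for degrees 0…2.
[z²] = 1·0 + 1·1 + 1·1 = 2.

2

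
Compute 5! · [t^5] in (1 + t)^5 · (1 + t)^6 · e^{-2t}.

The EGF product rule gives c_5 = Σ_{k_1+k_2+k_3=5} C(5; k_1,k_2,k_3) · ∏ g_i(k_i), where (1+t)^5 gives the falling factorial (5)_k; (1+t)^6 gives the falling factorial (6)_k; e^{-2t} gives (-2)^k.
g_1(k) for k = 0…5: 1, 5, 20, 60, 120, 120.
g_2(k) for k = 0…5: 1, 6, 30, 120, 360, 720.
g_3(k) for k = 0…5: 1, -2, 4, -8, 16, -32.
First combine the last two factors: h(k) = Σ_j C(k,j)·g_2(j)·g_3(k−j) for k = 0…5: 1, 4, 10, 4, -56, -32.
c_5 = Σ_k C(5,k)·g_1(k)·h(5−k) = 1·1·(-32) + 5·5·(-56) + 10·20·4 + 10·60·10 + 5·120·4 + 1·120·1 = −32 − 1400 + 800 + 6000 + 2400 + 120 = 7888.

7888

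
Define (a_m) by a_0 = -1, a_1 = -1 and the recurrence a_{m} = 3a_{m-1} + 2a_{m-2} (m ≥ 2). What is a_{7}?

-2753

The ordinary generating function has denominator 1 - 3x - 2x^2.
Iterating the recurrence: a_0,…,a_{7} = -1, -1, -5, -17, -61, -217, -773, -2753.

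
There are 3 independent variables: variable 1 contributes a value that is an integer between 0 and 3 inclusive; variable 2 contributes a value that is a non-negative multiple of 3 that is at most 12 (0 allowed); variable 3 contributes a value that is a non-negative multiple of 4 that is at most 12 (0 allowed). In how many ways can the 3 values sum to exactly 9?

The generating function for the choices is (1 + y + y^2 + y^3)·(1 + y^3 + y^6 + y^9 + y^12)·(1 + y^4 + y^8 + y^12); the count is [y^9].
(1 + y + y^2 + y^3) has coefficients 1,1,1,1 for degrees 0…3.
(1 + y^3 + y^6 + y^9 + y^12) has coefficients 1,0,0,1,0,0,1,0,0,1 for degrees 0…9.
Finally multiplying by (1 + y^4 + y^8 + y^12), the product of all factors after the first has coefficients 1,0,0,1,1,0,1,1,1,1 for degrees 0…9.
[y^9] = 1·1 + 1·1 + 1·1 + 1·1 = 4.

4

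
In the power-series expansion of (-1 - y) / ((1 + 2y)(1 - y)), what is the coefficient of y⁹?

170

Partial fractions give a closed form: a_n = (-1/3)·(-2)^n + (-2/3)·1^n.
At n = 9: a_9 = 170.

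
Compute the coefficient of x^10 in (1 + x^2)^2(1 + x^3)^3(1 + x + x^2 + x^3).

13

(1 + x^2)^2 has coefficients 1,0,2,0,1 for degrees 0…4.
(1 + x^3)^3 has coefficients 1,0,0,3,0,0,3,0,0,1,0 for degrees 0…10.
Finally multiplying by (1 + x + x^2 + x^3), the product of all factors after the first has coefficients 1,1,1,4,3,3,6,3,3,4,1 for degrees 0…10.
[x^10] = 1·1 + 2·3 + 1·6 = 13.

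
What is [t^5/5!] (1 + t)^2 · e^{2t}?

352

The EGF product rule gives c_5 = Σ_{k_1+k_2=5} C(5; k_1,k_2) · ∏ g_i(k_i), where (1+t)^2 gives the falling factorial (2)_k; e^{2t} gives (2)^k.
g_1(k) for k = 0…5: 1, 2, 2, 0, 0, 0.
g_2(k) for k = 0…5: 1, 2, 4, 8, 16, 32.
c_5 = Σ_k C(5,k)·g_1(k)·g_2(5−k) = 1·1·32 + 5·2·16 + 10·2·8 = 32 + 160 + 160 = 352.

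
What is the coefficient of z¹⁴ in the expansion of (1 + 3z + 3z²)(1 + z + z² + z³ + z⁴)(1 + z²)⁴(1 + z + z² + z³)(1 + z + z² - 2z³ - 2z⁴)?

(1 + 3z + 3z²) has coefficients 1,3,3 for degrees 0…2.
(1 + z + z² + z³ + z⁴) has coefficients 1,1,1,1,1,0,0,0,0,0,0,0,0,0,0 for degrees 0…14.
Multiplying by (1 + z²)⁴ gives running coefficients 1,1,5,5,11,10,14,10,11,5,5,1,1,0,0 for degrees 0…14.
Multiplying by (1 + z + z² + z³) gives running coefficients 1,2,7,12,22,31,40,45,45,40,31,22,12,7,2 for degrees 0…14.
Finally multiplying by (1 + z + z² - 2z³ - 2z⁴), the product of all factors after the first has coefficients 1,3,10,19,35,47,55,48,24,-12,-54,-87,-105,-101,-85 for degrees 0…14.
[z¹⁴] = 1·(-85) + 3·(-101) + 3·(-105) = -703.

-703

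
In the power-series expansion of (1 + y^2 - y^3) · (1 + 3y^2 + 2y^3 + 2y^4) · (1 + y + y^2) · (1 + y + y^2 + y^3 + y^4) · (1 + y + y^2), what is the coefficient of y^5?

(1 + y^2 - y^3) has coefficients 1,0,1,-1 for degrees 0…3.
(1 + 3y^2 + 2y^3 + 2y^4) has coefficients 1,0,3,2,2,0 for degrees 0…5.
Multiplying by (1 + y + y^2) gives running coefficients 1,1,4,5,7,4 for degrees 0…5.
Multiplying by (1 + y + y^2 + y^3 + y^4) gives running coefficients 1,2,6,11,18,21 for degrees 0…5.
Finally multiplying by (1 + y + y^2), the product of all factors after the first has coefficients 1,3,9,19,35,50 for degrees 0…5.
[y^5] = 1·50 + 1·19 − 1·9 = 60.

60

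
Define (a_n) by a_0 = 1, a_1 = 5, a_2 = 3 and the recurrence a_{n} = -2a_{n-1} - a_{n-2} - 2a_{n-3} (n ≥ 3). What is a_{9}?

The ordinary generating function has denominator 1 + 2x + x^2 + 2x^3.
Iterating the recurrence: a_0,…,a_{9} = 1, 5, 3, -13, 13, -19, 51, -109, 205, -403.

-403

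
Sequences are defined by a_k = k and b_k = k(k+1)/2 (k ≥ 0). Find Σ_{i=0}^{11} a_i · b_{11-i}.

715

Write out a_i and b_{11-i} for i = 0,…,11 and sum the products.
Σ = 0·66 + 1·55 + 2·45 + 3·36 + 4·28 + 5·21 + 6·15 + 7·10 + 8·6 + 9·3 + 10·1 + 11·0 = 715.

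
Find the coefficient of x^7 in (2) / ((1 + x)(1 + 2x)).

Partial fractions give a closed form: a_n = (-2)·(-1)^n + (4)·(-2)^n.
At n = 7: a_7 = -510.

-510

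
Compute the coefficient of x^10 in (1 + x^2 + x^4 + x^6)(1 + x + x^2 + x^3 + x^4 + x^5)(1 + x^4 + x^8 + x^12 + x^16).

6

(1 + x^2 + x^4 + x^6) has coefficients 1,0,1,0,1,0,1 for degrees 0…6.
(1 + x + x^2 + x^3 + x^4 + x^5) has coefficients 1,1,1,1,1,1,0,0,0,0,0 for degrees 0…10.
Finally multiplying by (1 + x^4 + x^8 + x^12 + x^16), the product of all factors after the first has coefficients 1,1,1,1,2,2,1,1,2,2,1 for degrees 0…10.
[x^10] = 1·1 + 1·2 + 1·1 + 1·2 = 6.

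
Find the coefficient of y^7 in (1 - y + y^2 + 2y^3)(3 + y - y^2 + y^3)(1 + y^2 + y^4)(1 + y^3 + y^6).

10

(1 - y + y^2 + 2y^3) has coefficients 1,-1,1,2 for degrees 0…3.
(3 + y - y^2 + y^3) has coefficients 3,1,-1,1,0,0,0,0 for degrees 0…7.
Multiplying by (1 + y^2 + y^4) gives running coefficients 3,1,2,2,2,2,-1,1 for degrees 0…7.
Finally multiplying by (1 + y^3 + y^6), the product of all factors after the first has coefficients 3,1,2,5,3,4,4,4 for degrees 0…7.
[y^7] = 1·4 − 1·4 + 1·4 + 2·3 = 10.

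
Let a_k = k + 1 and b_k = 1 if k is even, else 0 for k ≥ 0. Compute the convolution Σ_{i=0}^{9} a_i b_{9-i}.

The convolution is the x^9 coefficient of A(x)B(x).
Σ = 1·0 + 2·1 + 3·0 + 4·1 + 5·0 + 6·1 + 7·0 + 8·1 + 9·0 + 10·1 = 30.

30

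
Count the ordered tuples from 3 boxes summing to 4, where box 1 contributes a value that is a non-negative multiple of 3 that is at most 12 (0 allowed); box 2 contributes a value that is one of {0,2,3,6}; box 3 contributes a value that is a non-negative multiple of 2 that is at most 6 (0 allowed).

The generating function for the choices is (1 + x³ + x⁶ + x⁹ + x¹²)·(1 + x² + x³ + x⁶)·(1 + x² + x⁴ + x⁶); the count is [x⁴].
(1 + x³ + x⁶ + x⁹ + x¹²) has coefficients 1,0,0,1,0 for degrees 0…4.
(1 + x² + x³ + x⁶) has coefficients 1,0,1,1,0 for degrees 0…4.
Finally multiplying by (1 + x² + x⁴ + x⁶), the product of all factors after the first has coefficients 1,0,2,1,2 for degrees 0…4.
[x⁴] = 1·2 + 1·0 = 2.

2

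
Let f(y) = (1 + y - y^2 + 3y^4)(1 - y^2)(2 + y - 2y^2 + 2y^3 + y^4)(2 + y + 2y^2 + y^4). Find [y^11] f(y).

(1 + y - y^2 + 3y^4) has coefficients 1,1,-1,0,3 for degrees 0…4.
(1 - y^2) has coefficients 1,0,-1,0,0,0,0,0,0,0,0,0 for degrees 0…11.
Multiplying by (2 + y - 2y^2 + 2y^3 + y^4) gives running coefficients 2,1,-4,1,3,-2,-1,0,0,0,0,0 for degrees 0…11.
Finally multiplying by (2 + y + 2y^2 + y^4), the product of all factors after the first has coefficients 4,4,-3,0,1,2,-2,-4,1,-2,-1,0 for degrees 0…11.
[y^11] = 1·0 + 1·(-1) − 1·(-2) + 3·(-4) = -11.

-11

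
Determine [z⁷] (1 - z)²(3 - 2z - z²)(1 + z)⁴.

(1 - z)² has coefficients 1,-2,1 for degrees 0…2.
(3 - 2z - z²) has coefficients 3,-2,-1,0,0,0,0,0 for degrees 0…7.
Finally multiplying by (1 + z)⁴, the product of all factors after the first has coefficients 3,10,9,-4,-11,-6,-1,0 for degrees 0…7.
[z⁷] = 1·0 − 2·(-1) + 1·(-6) = -4.

-4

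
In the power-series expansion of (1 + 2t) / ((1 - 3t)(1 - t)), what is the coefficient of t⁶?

1821

Partial fractions give a closed form: a_n = (5/2)·3^n + (-3/2)·1^n.
At n = 6: a_6 = 1821.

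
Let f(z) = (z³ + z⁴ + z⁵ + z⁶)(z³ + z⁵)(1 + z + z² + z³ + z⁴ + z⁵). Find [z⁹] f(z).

(z³ + z⁴ + z⁵ + z⁶) has coefficients 0,0,0,1,1,1,1 for degrees 0…6.
(z³ + z⁵) has coefficients 0,0,0,1,0,1,0,0,0,0 for degrees 0…9.
Finally multiplying by (1 + z + z² + z³ + z⁴ + z⁵), the product of all factors after the first has coefficients 0,0,0,1,1,2,2,2,2,1 for degrees 0…9.
[z⁹] = 1·2 + 1·2 + 1·1 + 1·1 = 6.

6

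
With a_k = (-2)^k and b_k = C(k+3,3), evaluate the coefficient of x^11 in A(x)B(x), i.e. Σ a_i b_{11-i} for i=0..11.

-264

Write out a_i and b_{11-i} for i = 0,…,11 and sum the products.
Σ = 1·364 − 2·286 + 4·220 − 8·165 + 16·120 − 32·84 + 64·56 − 128·35 + 256·20 − 512·10 + 1024·4 − 2048·1 = -264.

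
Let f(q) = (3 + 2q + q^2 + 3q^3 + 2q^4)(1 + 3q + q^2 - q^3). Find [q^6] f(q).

(3 + 2q + q^2 + 3q^3 + 2q^4) has coefficients 3,2,1,3,2 for degrees 0…4.
(1 + 3q + q^2 - q^3) has coefficients 1,3,1,-1,0,0,0 for degrees 0…6.
[q^6] = 3·0 + 2·0 + 1·0 + 3·(-1) + 2·1 = -1.

-1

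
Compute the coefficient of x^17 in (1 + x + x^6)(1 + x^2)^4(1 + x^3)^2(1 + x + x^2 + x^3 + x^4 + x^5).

50

(1 + x + x^6) has coefficients 1,1,0,0,0,0,1 for degrees 0…6.
(1 + x^2)^4 has coefficients 1,0,4,0,6,0,4,0,1,0,0,0,0,0,0,0,0,0 for degrees 0…17.
Multiplying by (1 + x^3)^2 gives running coefficients 1,0,4,2,6,8,5,12,5,8,6,2,4,0,1,0,0,0 for degrees 0…17.
Finally multiplying by (1 + x + x^2 + x^3 + x^4 + x^5), the product of all factors after the first has coefficients 1,1,5,7,13,21,25,37,38,44,44,38,37,25,21,13,7,5 for degrees 0…17.
[x^17] = 1·5 + 1·7 + 1·38 = 50.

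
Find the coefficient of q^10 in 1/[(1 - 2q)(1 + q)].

683

The denominator gives the recurrence a_n = a_(n−1) + 2a_(n−2) for n ≥ 2; the numerator fixes a_0 = 1, a_1 = 1.
Iterating: 1, 1, 3, 5, 11, 21, 43, 85, 171, 341, 683, so a_10 = 683.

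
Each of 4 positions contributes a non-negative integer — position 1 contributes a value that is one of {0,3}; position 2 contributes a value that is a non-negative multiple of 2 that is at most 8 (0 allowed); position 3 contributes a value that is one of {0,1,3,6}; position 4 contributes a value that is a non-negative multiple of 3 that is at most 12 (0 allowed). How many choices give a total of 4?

The generating function for the choices is (1 + z^3)·(1 + z^2 + z^4 + z^6 + z^8)·(1 + z + z^3 + z^6)·(1 + z^3 + z^6 + z^9 + z^12); the count is [z^4].
(1 + z^3) has coefficients 1,0,0,1 for degrees 0…3.
(1 + z^2 + z^4 + z^6 + z^8) has coefficients 1,0,1,0,1 for degrees 0…4.
Multiplying by (1 + z + z^3 + z^6) gives running coefficients 1,1,1,2,1 for degrees 0…4.
Finally multiplying by (1 + z^3 + z^6 + z^9 + z^12), the product of all factors after the first has coefficients 1,1,1,3,2 for degrees 0…4.
[z^4] = 1·2 + 1·1 = 3.

3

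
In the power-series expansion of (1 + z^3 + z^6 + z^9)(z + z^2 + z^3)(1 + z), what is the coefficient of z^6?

(1 + z^3 + z^6 + z^9) has coefficients 1,0,0,1,0,0,1 for degrees 0…6.
(z + z^2 + z^3) has coefficients 0,1,1,1,0,0,0 for degrees 0…6.
Finally multiplying by (1 + z), the product of all factors after the first has coefficients 0,1,2,2,1,0,0 for degrees 0…6.
[z^6] = 1·0 + 1·2 + 1·0 = 2.

2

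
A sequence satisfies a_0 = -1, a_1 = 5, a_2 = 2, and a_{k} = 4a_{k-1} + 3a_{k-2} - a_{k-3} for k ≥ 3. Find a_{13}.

The ordinary generating function has denominator 1 - 4y - 3y^2 + y^3.
Iterating the recurrence: a_0,…,a_{13} = -1, 5, 2, 24, 97, 458, 2099, 9673, 44531, 205044, 944096, 4346985, 20015184, 92157595.

92157595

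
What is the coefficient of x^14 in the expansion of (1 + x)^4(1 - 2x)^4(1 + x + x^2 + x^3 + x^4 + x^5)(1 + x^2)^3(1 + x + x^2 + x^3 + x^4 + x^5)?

(1 + x)^4 has coefficients 1,4,6,4,1 for degrees 0…4.
(1 - 2x)^4 has coefficients 1,-8,24,-32,16,0,0,0,0,0,0,0,0,0,0 for degrees 0…14.
Multiplying by (1 + x + x^2 + x^3 + x^4 + x^5) gives running coefficients 1,-7,17,-15,1,1,0,8,-16,16,0,0,0,0,0 for degrees 0…14.
Multiplying by (1 + x^2)^3 gives running coefficients 1,-7,20,-36,55,-65,55,-41,4,28,-47,73,-48,56,-16 for degrees 0…14.
Finally multiplying by (1 + x + x^2 + x^3 + x^4 + x^5), the product of all factors after the first has coefficients 1,-6,14,-22,33,-32,22,-12,-28,36,-66,72,-31,66,46 for degrees 0…14.
[x^14] = 1·46 + 4·66 + 6·(-31) + 4·72 + 1·(-66) = 346.

346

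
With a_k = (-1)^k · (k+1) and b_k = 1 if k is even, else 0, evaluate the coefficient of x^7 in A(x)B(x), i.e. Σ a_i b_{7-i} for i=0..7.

-20

The convolution is the x^7 coefficient of A(x)B(x).
Σ = 1·0 − 2·1 + 3·0 − 4·1 + 5·0 − 6·1 + 7·0 − 8·1 = -20.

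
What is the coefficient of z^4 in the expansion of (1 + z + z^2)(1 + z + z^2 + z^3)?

2

(1 + z + z^2) has coefficients 1,1,1 for degrees 0…2.
(1 + z + z^2 + z^3) has coefficients 1,1,1,1,0 for degrees 0…4.
[z^4] = 1·0 + 1·1 + 1·1 = 2.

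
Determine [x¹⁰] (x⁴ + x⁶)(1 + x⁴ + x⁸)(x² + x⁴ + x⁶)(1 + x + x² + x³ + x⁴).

6

(x⁴ + x⁶) has coefficients 0,0,0,0,1,0,1 for degrees 0…6.
(1 + x⁴ + x⁸) has coefficients 1,0,0,0,1,0,0,0,1,0,0 for degrees 0…10.
Multiplying by (x² + x⁴ + x⁶) gives running coefficients 0,0,1,0,1,0,2,0,1,0,2 for degrees 0…10.
Finally multiplying by (1 + x + x² + x³ + x⁴), the product of all factors after the first has coefficients 0,0,1,1,2,2,4,3,4,3,5 for degrees 0…10.
[x¹⁰] = 1·4 + 1·2 = 6.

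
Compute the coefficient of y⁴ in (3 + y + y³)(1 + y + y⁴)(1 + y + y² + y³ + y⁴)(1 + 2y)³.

219

(3 + y + y³) has coefficients 3,1,0,1 for degrees 0…3.
(1 + y + y⁴) has coefficients 1,1,0,0,1 for degrees 0…4.
Multiplying by (1 + y + y² + y³ + y⁴) gives running coefficients 1,2,2,2,3 for degrees 0…4.
Finally multiplying by (1 + 2y)³, the product of all factors after the first has coefficients 1,8,26,46,55 for degrees 0…4.
[y⁴] = 3·55 + 1·46 + 1·8 = 219.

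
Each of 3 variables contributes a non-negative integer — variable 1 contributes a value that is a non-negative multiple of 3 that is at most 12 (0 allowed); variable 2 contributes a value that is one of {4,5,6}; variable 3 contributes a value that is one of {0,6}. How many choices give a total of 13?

The generating function for the choices is (1 + z^3 + z^6 + z^9 + z^12)·(z^4 + z^5 + z^6)·(1 + z^6); the count is [z^13].
(1 + z^3 + z^6 + z^9 + z^12) has coefficients 1,0,0,1,0,0,1,0,0,1,0,0,1 for degrees 0…12.
(z^4 + z^5 + z^6) has coefficients 0,0,0,0,1,1,1,0,0,0,0,0,0,0 for degrees 0…13.
Finally multiplying by (1 + z^6), the product of all factors after the first has coefficients 0,0,0,0,1,1,1,0,0,0,1,1,1,0 for degrees 0…13.
[z^13] = 1·0 + 1·1 + 1·0 + 1·1 + 1·0 = 2.

2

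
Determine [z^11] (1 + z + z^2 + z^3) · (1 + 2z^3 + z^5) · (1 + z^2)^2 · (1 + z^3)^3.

(1 + z + z^2 + z^3) has coefficients 1,1,1,1 for degrees 0…3.
(1 + 2z^3 + z^5) has coefficients 1,0,0,2,0,1,0,0,0,0,0,0 for degrees 0…11.
Multiplying by (1 + z^2)^2 gives running coefficients 1,0,2,2,1,5,0,4,0,1,0,0 for degrees 0…11.
Finally multiplying by (1 + z^3)^3, the product of all factors after the first has coefficients 1,0,2,5,1,11,9,7,21,8,15,17 for degrees 0…11.
[z^11] = 1·17 + 1·15 + 1·8 + 1·21 = 61.

61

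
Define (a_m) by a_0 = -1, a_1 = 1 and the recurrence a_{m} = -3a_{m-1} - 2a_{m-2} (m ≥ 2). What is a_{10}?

-1

The ordinary generating function has denominator 1 + 3z + 2z^2.
Iterating the recurrence: a_0,…,a_{10} = -1, 1, -1, 1, -1, 1, -1, 1, -1, 1, -1.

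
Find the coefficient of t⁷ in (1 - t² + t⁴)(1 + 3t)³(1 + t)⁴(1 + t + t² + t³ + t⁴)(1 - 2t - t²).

(1 - t² + t⁴) has coefficients 1,0,-1,0,1 for degrees 0…4.
(1 + 3t)³ has coefficients 1,9,27,27,0,0,0,0 for degrees 0…7.
Multiplying by (1 + t)⁴ gives running coefficients 1,13,69,193,307,279,135,27 for degrees 0…7.
Multiplying by (1 + t + t² + t³ + t⁴) gives running coefficients 1,14,83,276,583,861,983,941 for degrees 0…7.
Finally multiplying by (1 - 2t - t²), the product of all factors after the first has coefficients 1,12,54,96,-52,-581,-1322,-1886 for degrees 0…7.
[t⁷] = 1·(-1886) − 1·(-581) + 1·96 = -1209.

-1209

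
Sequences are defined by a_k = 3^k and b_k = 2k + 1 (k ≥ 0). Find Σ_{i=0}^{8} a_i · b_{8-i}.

This is [x^8] in the product of the two ordinary generating functions.
Σ = 1·17 + 3·15 + 9·13 + 27·11 + 81·9 + 243·7 + 729·5 + 2187·3 + 6561·1 = 19673.

19673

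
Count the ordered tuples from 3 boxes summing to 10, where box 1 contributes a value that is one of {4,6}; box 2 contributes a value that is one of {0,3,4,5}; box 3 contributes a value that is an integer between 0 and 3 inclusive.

The generating function for the choices is (z⁴ + z⁶)·(1 + z³ + z⁴ + z⁵)·(1 + z + z² + z³); the count is [z¹⁰].
(z⁴ + z⁶) has coefficients 0,0,0,0,1,0,1 for degrees 0…6.
(1 + z³ + z⁴ + z⁵) has coefficients 1,0,0,1,1,1,0,0,0,0,0 for degrees 0…10.
Finally multiplying by (1 + z + z² + z³), the product of all factors after the first has coefficients 1,1,1,2,2,3,3,2,1,0,0 for degrees 0…10.
[z¹⁰] = 1·3 + 1·2 = 5.

5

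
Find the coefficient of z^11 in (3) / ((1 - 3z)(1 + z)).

Partial fractions give a closed form: a_n = (9/4)·3^n + (3/4)·(-1)^n.
At n = 11: a_11 = 398580.

398580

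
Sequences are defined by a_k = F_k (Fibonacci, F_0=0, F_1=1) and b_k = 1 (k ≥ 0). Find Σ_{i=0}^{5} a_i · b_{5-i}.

The convolution is the t^5 coefficient of A(t)B(t).
Σ = 0·1 + 1·1 + 1·1 + 2·1 + 3·1 + 5·1 = 12.

12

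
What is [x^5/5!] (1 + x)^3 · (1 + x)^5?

6720

The EGF product rule gives c_5 = Σ_{k_1+k_2=5} C(5; k_1,k_2) · ∏ g_i(k_i), where (1+x)^3 gives the falling factorial (3)_k; (1+x)^5 gives the falling factorial (5)_k.
g_1(k) for k = 0…5: 1, 3, 6, 6, 0, 0.
g_2(k) for k = 0…5: 1, 5, 20, 60, 120, 120.
c_5 = Σ_k C(5,k)·g_1(k)·g_2(5−k) = 1·1·120 + 5·3·120 + 10·6·60 + 10·6·20 = 120 + 1800 + 3600 + 1200 = 6720.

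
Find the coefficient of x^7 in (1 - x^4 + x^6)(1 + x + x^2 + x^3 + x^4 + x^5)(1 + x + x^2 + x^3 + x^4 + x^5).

(1 - x^4 + x^6) has coefficients 1,0,0,0,-1,0,1 for degrees 0…6.
(1 + x + x^2 + x^3 + x^4 + x^5) has coefficients 1,1,1,1,1,1,0,0 for degrees 0…7.
Finally multiplying by (1 + x + x^2 + x^3 + x^4 + x^5), the product of all factors after the first has coefficients 1,2,3,4,5,6,5,4 for degrees 0…7.
[x^7] = 1·4 − 1·4 + 1·2 = 2.

2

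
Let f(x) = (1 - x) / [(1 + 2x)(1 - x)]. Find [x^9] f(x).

-512

The denominator gives the recurrence a_n = −a_(n−1) + 2a_(n−2) for n ≥ 2; the numerator fixes a_0 = 1, a_1 = -2.
Iterating: 1, -2, 4, -8, 16, -32, 64, -128, 256, -512, so a_9 = -512.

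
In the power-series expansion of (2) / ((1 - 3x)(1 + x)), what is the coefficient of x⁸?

9842

The denominator gives the recurrence a_n = 2a_(n−1) + 3a_(n−2) for n ≥ 3; the numerator fixes a_0 = 2, a_1 = 4, a_2 = 14.
Iterating: 2, 4, 14, 40, 122, 364, 1094, 3280, 9842, so a_8 = 9842.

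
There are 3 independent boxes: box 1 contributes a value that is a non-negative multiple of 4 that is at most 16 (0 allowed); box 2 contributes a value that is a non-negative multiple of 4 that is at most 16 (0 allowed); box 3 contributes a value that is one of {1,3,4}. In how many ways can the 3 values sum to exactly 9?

3

The generating function for the choices is (1 + t⁴ + t⁸ + t¹² + t¹⁶)·(1 + t⁴ + t⁸ + t¹² + t¹⁶)·(t + t³ + t⁴); the count is [t⁹].
(1 + t⁴ + t⁸ + t¹² + t¹⁶) has coefficients 1,0,0,0,1,0,0,0,1,0 for degrees 0…9.
(1 + t⁴ + t⁸ + t¹² + t¹⁶) has coefficients 1,0,0,0,1,0,0,0,1,0 for degrees 0…9.
Finally multiplying by (t + t³ + t⁴), the product of all factors after the first has coefficients 0,1,0,1,1,1,0,1,1,1 for degrees 0…9.
[t⁹] = 1·1 + 1·1 + 1·1 = 3.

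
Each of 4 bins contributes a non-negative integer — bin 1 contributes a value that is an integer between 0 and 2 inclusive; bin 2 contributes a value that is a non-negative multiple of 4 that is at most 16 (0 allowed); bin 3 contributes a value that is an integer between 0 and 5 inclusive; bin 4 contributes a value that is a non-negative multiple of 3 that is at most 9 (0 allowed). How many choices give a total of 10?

15

The generating function for the choices is (1 + y + y^2)·(1 + y^4 + y^8 + y^12 + y^16)·(1 + y + y^2 + y^3 + y^4 + y^5)·(1 + y^3 + y^6 + y^9); the count is [y^10].
(1 + y + y^2) has coefficients 1,1,1 for degrees 0…2.
(1 + y^4 + y^8 + y^12 + y^16) has coefficients 1,0,0,0,1,0,0,0,1,0,0 for degrees 0…10.
Multiplying by (1 + y + y^2 + y^3 + y^4 + y^5) gives running coefficients 1,1,1,1,2,2,1,1,2,2,1 for degrees 0…10.
Finally multiplying by (1 + y^3 + y^6 + y^9), the product of all factors after the first has coefficients 1,1,1,2,3,3,3,4,5,5,5 for degrees 0…10.
[y^10] = 1·5 + 1·5 + 1·5 = 15.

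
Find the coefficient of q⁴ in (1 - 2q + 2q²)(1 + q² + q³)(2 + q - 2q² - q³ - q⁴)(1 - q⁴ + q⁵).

-8

(1 - 2q + 2q²) has coefficients 1,-2,2 for degrees 0…2.
(1 + q² + q³) has coefficients 1,0,1,1,0 for degrees 0…4.
Multiplying by (2 + q - 2q² - q³ - q⁴) gives running coefficients 2,1,0,2,-2 for degrees 0…4.
Finally multiplying by (1 - q⁴ + q⁵), the product of all factors after the first has coefficients 2,1,0,2,-4 for degrees 0…4.
[q⁴] = 1·(-4) − 2·2 + 2·0 = -8.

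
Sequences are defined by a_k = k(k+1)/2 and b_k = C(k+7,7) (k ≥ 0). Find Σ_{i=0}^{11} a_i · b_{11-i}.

The convolution is the x^11 coefficient of A(x)B(x).
Σ = 0·31824 + 1·19448 + 3·11440 + 6·6435 + 10·3432 + 15·1716 + 21·792 + 28·330 + 36·120 + 45·36 + 55·8 + 66·1 = 184756.

184756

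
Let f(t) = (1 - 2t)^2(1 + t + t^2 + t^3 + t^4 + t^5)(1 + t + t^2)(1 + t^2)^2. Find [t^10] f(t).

(1 - 2t)^2 has coefficients 1,-4,4 for degrees 0…2.
(1 + t + t^2 + t^3 + t^4 + t^5) has coefficients 1,1,1,1,1,1,0,0,0,0,0 for degrees 0…10.
Multiplying by (1 + t + t^2) gives running coefficients 1,2,3,3,3,3,2,1,0,0,0 for degrees 0…10.
Finally multiplying by (1 + t^2)^2, the product of all factors after the first has coefficients 1,2,5,7,10,11,11,10,7,5,2 for degrees 0…10.
[t^10] = 1·2 − 4·5 + 4·7 = 10.

10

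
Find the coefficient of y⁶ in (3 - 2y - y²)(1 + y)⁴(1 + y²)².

-14

(3 - 2y - y²) has coefficients 3,-2,-1 for degrees 0…2.
(1 + y)⁴ has coefficients 1,4,6,4,1,0,0 for degrees 0…6.
Finally multiplying by (1 + y²)², the product of all factors after the first has coefficients 1,4,8,12,14,12,8 for degrees 0…6.
[y⁶] = 3·8 − 2·12 − 1·14 = -14.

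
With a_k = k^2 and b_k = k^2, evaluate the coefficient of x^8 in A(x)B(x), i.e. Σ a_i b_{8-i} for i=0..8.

The convolution is the x^8 coefficient of A(x)B(x).
Σ = 0·64 + 1·49 + 4·36 + 9·25 + 16·16 + 25·9 + 36·4 + 49·1 + 64·0 = 1092.

1092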